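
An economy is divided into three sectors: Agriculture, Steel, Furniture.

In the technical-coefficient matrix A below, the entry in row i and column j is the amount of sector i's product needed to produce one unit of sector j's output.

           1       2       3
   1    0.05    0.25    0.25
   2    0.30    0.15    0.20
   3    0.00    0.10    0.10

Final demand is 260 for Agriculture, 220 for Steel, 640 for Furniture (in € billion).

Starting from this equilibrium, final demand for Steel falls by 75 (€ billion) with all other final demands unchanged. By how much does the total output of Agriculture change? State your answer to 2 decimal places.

I − A =
  [   0.95    -0.25    -0.25]
  [  -0.30     0.85    -0.20]
  [   0.00    -0.10     0.90]
Cofactors of I−A, C_ij = (−1)^(i+j)·(minor ij) (rows/columns in the sector order above):
  C_11 = (0.85)(0.90) − (-0.20)(-0.10) = 0.7450
  C_12 = −[(-0.30)(0.90) − (-0.20)(0.00)] = 0.2700
  C_13 = (-0.30)(-0.10) − (0.85)(0.00) = 0.0300
  C_21 = −[(-0.25)(0.90) − (-0.25)(-0.10)] = 0.2500
  C_22 = (0.95)(0.90) − (-0.25)(0.00) = 0.8550
  C_23 = −[(0.95)(-0.10) − (-0.25)(0.00)] = 0.0950
  C_31 = (-0.25)(-0.20) − (-0.25)(0.85) = 0.2625
  C_32 = −[(0.95)(-0.20) − (-0.25)(-0.30)] = 0.2650
  C_33 = (0.95)(0.85) − (-0.25)(-0.30) = 0.7325
det(I−A) = Σ_j (I−A)_1j·C_1j = (0.95)(0.7450) + (-0.25)(0.2700) + (-0.25)(0.0300) = 0.63275
adj(I−A) = Cᵀ =
  [ 0.7450   0.2500   0.2625]
  [ 0.2700   0.8550   0.2650]
  [ 0.0300   0.0950   0.7325]
(I − A)⁻¹ = adj(I−A) / det(I−A) ≈
  [   1.1774     0.3951     0.4149]
  [   0.4267     1.3512     0.4188]
  [   0.0474     0.1501     1.1576]
Δx = (I − A)⁻¹ Δd with Δd having -75 in the Steel component and 0 elsewhere.
So Δx_1 = L_12 · (-75), where L_12 = adj(I−A)_12 / det(I−A) = 0.2500 / 0.63275.
Δx_1 = 0.2500 × (-75) / 0.63275 = -18.75 / 0.63275 ≈ -29.63.

Δx_1 = -29.63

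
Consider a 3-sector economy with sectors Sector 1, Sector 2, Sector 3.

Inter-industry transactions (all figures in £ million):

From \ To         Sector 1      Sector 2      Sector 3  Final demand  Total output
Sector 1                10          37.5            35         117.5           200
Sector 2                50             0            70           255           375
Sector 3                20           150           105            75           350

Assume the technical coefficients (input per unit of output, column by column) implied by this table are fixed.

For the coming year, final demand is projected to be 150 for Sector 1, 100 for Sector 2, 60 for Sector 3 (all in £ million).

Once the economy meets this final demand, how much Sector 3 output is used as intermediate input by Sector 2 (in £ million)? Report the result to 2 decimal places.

Technical coefficients a_ij = z_ij / X_j:
  a_11 = 10/200 = 0.05, a_21 = 50/200 = 0.25, a_31 = 20/200 = 0.10
  a_12 = 37.5/375 = 0.10, a_22 = 0/375 = 0.00, a_32 = 150/375 = 0.40
  a_13 = 35/350 = 0.10, a_23 = 70/350 = 0.20, a_33 = 105/350 = 0.30
I − A =
  [   0.95    -0.10    -0.10]
  [  -0.25     1.00    -0.20]
  [  -0.10    -0.40     0.70]
Cofactors of I−A, C_ij = (−1)^(i+j)·(minor ij) (rows/columns in the sector order above):
  C_11 = (1.00)(0.70) − (-0.20)(-0.40) = 0.6200
  C_12 = −[(-0.25)(0.70) − (-0.20)(-0.10)] = 0.1950
  C_13 = (-0.25)(-0.40) − (1.00)(-0.10) = 0.2000
  C_21 = −[(-0.10)(0.70) − (-0.10)(-0.40)] = 0.1100
  C_22 = (0.95)(0.70) − (-0.10)(-0.10) = 0.6550
  C_23 = −[(0.95)(-0.40) − (-0.10)(-0.10)] = 0.3900
  C_31 = (-0.10)(-0.20) − (-0.10)(1.00) = 0.1200
  C_32 = −[(0.95)(-0.20) − (-0.10)(-0.25)] = 0.2150
  C_33 = (0.95)(1.00) − (-0.10)(-0.25) = 0.9250
det(I−A) = Σ_j (I−A)_1j·C_1j = (0.95)(0.6200) + (-0.10)(0.1950) + (-0.10)(0.2000) = 0.5495
adj(I−A) = Cᵀ =
  [ 0.6200   0.1100   0.1200]
  [ 0.1950   0.6550   0.2150]
  [ 0.2000   0.3900   0.9250]
(I − A)⁻¹ = adj(I−A) / det(I−A) ≈
  [   1.1283     0.2002     0.2184]
  [   0.3549     1.1920     0.3913]
  [   0.3640     0.7097     1.6833]
First solve x = (I − A)⁻¹ d = adj(I−A)·d / det(I−A); in particular x_2 = (0.1950·150 + 0.6550·100 + 0.2150·60) / 0.5495 = 107.65 / 0.5495 ≈ 195.9054.
Intermediate flow from 3 to 2: z_32 = a_32 · x_2 = 0.40 × 107.65 / 0.5495 = 43.06 / 0.5495 ≈ 78.36.

z_32 = 78.36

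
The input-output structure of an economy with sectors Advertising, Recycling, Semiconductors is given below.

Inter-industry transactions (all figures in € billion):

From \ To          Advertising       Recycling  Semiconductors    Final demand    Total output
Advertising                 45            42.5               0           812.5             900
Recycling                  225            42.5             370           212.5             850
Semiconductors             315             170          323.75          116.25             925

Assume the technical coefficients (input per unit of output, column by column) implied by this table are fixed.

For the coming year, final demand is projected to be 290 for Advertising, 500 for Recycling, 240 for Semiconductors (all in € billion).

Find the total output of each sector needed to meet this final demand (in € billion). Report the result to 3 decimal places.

Technical coefficients a_ij = z_ij / X_j:
  a_AA = 45/900 = 0.05, a_RA = 225/900 = 0.25, a_SA = 315/900 = 0.35
  a_AR = 42.5/850 = 0.05, a_RR = 42.5/850 = 0.05, a_SR = 170/850 = 0.20
  a_AS = 0/925 = 0.00, a_RS = 370/925 = 0.40, a_SS = 323.75/925 = 0.35
I − A =
  [   0.95    -0.05     0.00]
  [  -0.25     0.95    -0.40]
  [  -0.35    -0.20     0.65]
Cofactors of I−A, C_ij = (−1)^(i+j)·(minor ij) (rows/columns in the sector order above):
  C_11 = (0.95)(0.65) − (-0.40)(-0.20) = 0.5375
  C_12 = −[(-0.25)(0.65) − (-0.40)(-0.35)] = 0.3025
  C_13 = (-0.25)(-0.20) − (0.95)(-0.35) = 0.3825
  C_21 = −[(-0.05)(0.65) − (0.00)(-0.20)] = 0.0325
  C_22 = (0.95)(0.65) − (0.00)(-0.35) = 0.6175
  C_23 = −[(0.95)(-0.20) − (-0.05)(-0.35)] = 0.2075
  C_31 = (-0.05)(-0.40) − (0.00)(0.95) = 0.0200
  C_32 = −[(0.95)(-0.40) − (0.00)(-0.25)] = 0.3800
  C_33 = (0.95)(0.95) − (-0.05)(-0.25) = 0.8900
det(I−A) = Σ_j (I−A)_1j·C_1j = (0.95)(0.5375) + (-0.05)(0.3025) + (0.00)(0.3825) = 0.4955
adj(I−A) = Cᵀ =
  [ 0.5375   0.0325   0.0200]
  [ 0.3025   0.6175   0.3800]
  [ 0.3825   0.2075   0.8900]
(I − A)⁻¹ = adj(I−A) / det(I−A) ≈
  [   1.0848     0.0656     0.0404]
  [   0.6105     1.2462     0.7669]
  [   0.7719     0.4188     1.7962]
x = (I − A)⁻¹ d = adj(I−A)·d / det(I−A), with det(I−A) = 0.4955:
  x_A = (0.5375·290 + 0.0325·500 + 0.0200·240) / 0.4955 = 176.925 / 0.4955 ≈ 357.064
  x_R = (0.3025·290 + 0.6175·500 + 0.3800·240) / 0.4955 = 487.675 / 0.4955 ≈ 984.208
  x_S = (0.3825·290 + 0.2075·500 + 0.8900·240) / 0.4955 = 428.275 / 0.4955 ≈ 864.329

x_A = 357.064, x_R = 984.208, x_S = 864.329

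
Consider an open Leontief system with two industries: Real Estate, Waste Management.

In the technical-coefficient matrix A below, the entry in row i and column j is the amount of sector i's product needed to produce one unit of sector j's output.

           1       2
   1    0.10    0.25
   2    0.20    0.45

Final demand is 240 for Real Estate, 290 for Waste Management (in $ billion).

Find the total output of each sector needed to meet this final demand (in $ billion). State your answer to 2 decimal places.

x_1 = 459.55, x_2 = 694.38

I − A =
  [   0.90    -0.25]
  [  -0.20     0.55]
det(I−A) = (0.90)(0.55) − (-0.25)(-0.20) = 0.4450
adj(I−A) = [[0.55, 0.25], [0.20, 0.90]]
(I − A)⁻¹ = adj(I−A) / det(I−A) ≈
  [   1.2360     0.5618]
  [   0.4494     2.0225]
x = (I − A)⁻¹ d = adj(I−A)·d / det(I−A), with det(I−A) = 0.4450:
  x_1 = (0.55·240 + 0.25·290) / 0.4450 = 204.50 / 0.4450 ≈ 459.55
  x_2 = (0.20·240 + 0.90·290) / 0.4450 = 309.00 / 0.4450 ≈ 694.38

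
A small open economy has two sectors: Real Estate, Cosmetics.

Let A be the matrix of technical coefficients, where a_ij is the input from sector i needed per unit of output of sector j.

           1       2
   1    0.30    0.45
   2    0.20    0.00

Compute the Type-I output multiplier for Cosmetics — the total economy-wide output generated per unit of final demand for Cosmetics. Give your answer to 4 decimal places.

m_2 = 1.8852

I − A =
  [   0.70    -0.45]
  [  -0.20     1.00]
det(I−A) = (0.70)(1.00) − (-0.45)(-0.20) = 0.6100
adj(I−A) = [[1.00, 0.45], [0.20, 0.70]]
(I − A)⁻¹ = adj(I−A) / det(I−A) ≈
  [   1.63934     0.73770]
  [   0.32787     1.14754]
The output multiplier for sector j is the column-j sum of the Leontief inverse (I − A)⁻¹ = adj(I−A) / det(I−A).
Column 2 of adj(I−A): (0.45, 0.70); det(I−A) = 0.6100.
m_2 = (0.45 + 0.70) / 0.6100 = 1.15 / 0.6100 ≈ 1.8852.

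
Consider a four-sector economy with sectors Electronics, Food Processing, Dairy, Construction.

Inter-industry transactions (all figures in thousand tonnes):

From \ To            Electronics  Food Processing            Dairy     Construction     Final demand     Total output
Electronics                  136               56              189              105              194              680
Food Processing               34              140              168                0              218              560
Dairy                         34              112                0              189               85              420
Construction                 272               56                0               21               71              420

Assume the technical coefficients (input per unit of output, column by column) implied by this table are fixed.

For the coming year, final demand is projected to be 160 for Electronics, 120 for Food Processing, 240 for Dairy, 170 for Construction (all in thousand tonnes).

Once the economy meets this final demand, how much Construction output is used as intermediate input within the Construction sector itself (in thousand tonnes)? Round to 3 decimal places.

Technical coefficients a_ij = z_ij / X_j:
  a_EE = 136/680 = 0.20, a_FE = 34/680 = 0.05, a_DE = 34/680 = 0.05, a_CE = 272/680 = 0.40
  a_EF = 56/560 = 0.10, a_FF = 140/560 = 0.25, a_DF = 112/560 = 0.20, a_CF = 56/560 = 0.10
  a_ED = 189/420 = 0.45, a_FD = 168/420 = 0.40, a_DD = 0/420 = 0.00, a_CD = 0/420 = 0.00
  a_EC = 105/420 = 0.25, a_FC = 0/420 = 0.00, a_DC = 189/420 = 0.45, a_CC = 21/420 = 0.05
I − A =
  [   0.80    -0.10    -0.45    -0.25]
  [  -0.05     0.75    -0.40     0.00]
  [  -0.05    -0.20     1.00    -0.45]
  [  -0.40    -0.10     0.00     0.95]
Compute the cofactors C_ij = (−1)^(i+j)·(3×3 minor ij) of I−A; the adjugate is their transpose:
adj(I−A) = Cᵀ =
  [ 0.618500   0.225750   0.368625   0.337375]
  [ 0.138500   0.557625   0.285375   0.171625]
  [ 0.182375   0.192000   0.489000   0.279625]
  [ 0.275000   0.153750   0.185250   0.507625]
det(I−A) = Σ_j (I−A)_1j·C_1j = (0.80)(0.618500) + (-0.10)(0.138500) + (-0.45)(0.182375) + (-0.25)(0.275000) = 0.33013125
(I − A)⁻¹ = adj(I−A) / det(I−A) ≈
  [   1.8735     0.6838     1.1166     1.0219]
  [   0.4195     1.6891     0.8644     0.5199]
  [   0.5524     0.5816     1.4812     0.8470]
  [   0.8330     0.4657     0.5611     1.5376]
First solve x = (I − A)⁻¹ d = adj(I−A)·d / det(I−A); in particular x_C = (0.275000·160 + 0.153750·120 + 0.185250·240 + 0.507625·170) / 0.33013125 = 193.20625 / 0.33013125 ≈ 585.24072.
Intermediate flow from C to C: z_CC = a_CC · x_C = 0.05 × 193.20625 / 0.33013125 = 9.6603125 / 0.33013125 ≈ 29.262.

z_CC = 29.262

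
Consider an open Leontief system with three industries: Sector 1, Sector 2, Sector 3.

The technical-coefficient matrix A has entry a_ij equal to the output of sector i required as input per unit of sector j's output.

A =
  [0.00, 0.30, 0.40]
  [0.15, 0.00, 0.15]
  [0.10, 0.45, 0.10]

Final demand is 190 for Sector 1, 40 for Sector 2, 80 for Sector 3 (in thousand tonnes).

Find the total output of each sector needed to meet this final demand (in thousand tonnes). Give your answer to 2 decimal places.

x_1 = 293.93, x_2 = 110.62, x_3 = 176.86

I − A =
  [   1.00    -0.30    -0.40]
  [  -0.15     1.00    -0.15]
  [  -0.10    -0.45     0.90]
Cofactors of I−A, C_ij = (−1)^(i+j)·(minor ij) (rows/columns in the sector order above):
  C_11 = (1.00)(0.90) − (-0.15)(-0.45) = 0.8325
  C_12 = −[(-0.15)(0.90) − (-0.15)(-0.10)] = 0.1500
  C_13 = (-0.15)(-0.45) − (1.00)(-0.10) = 0.1675
  C_21 = −[(-0.30)(0.90) − (-0.40)(-0.45)] = 0.4500
  C_22 = (1.00)(0.90) − (-0.40)(-0.10) = 0.8600
  C_23 = −[(1.00)(-0.45) − (-0.30)(-0.10)] = 0.4800
  C_31 = (-0.30)(-0.15) − (-0.40)(1.00) = 0.4450
  C_32 = −[(1.00)(-0.15) − (-0.40)(-0.15)] = 0.2100
  C_33 = (1.00)(1.00) − (-0.30)(-0.15) = 0.9550
det(I−A) = Σ_j (I−A)_1j·C_1j = (1.00)(0.8325) + (-0.30)(0.1500) + (-0.40)(0.1675) = 0.7205
adj(I−A) = Cᵀ =
  [ 0.8325   0.4500   0.4450]
  [ 0.1500   0.8600   0.2100]
  [ 0.1675   0.4800   0.9550]
(I − A)⁻¹ = adj(I−A) / det(I−A) ≈
  [   1.1554     0.6246     0.6176]
  [   0.2082     1.1936     0.2915]
  [   0.2325     0.6662     1.3255]
x = (I − A)⁻¹ d = adj(I−A)·d / det(I−A), with det(I−A) = 0.7205:
  x_1 = (0.8325·190 + 0.4500·40 + 0.4450·80) / 0.7205 = 211.775 / 0.7205 ≈ 293.93
  x_2 = (0.1500·190 + 0.8600·40 + 0.2100·80) / 0.7205 = 79.70 / 0.7205 ≈ 110.62
  x_3 = (0.1675·190 + 0.4800·40 + 0.9550·80) / 0.7205 = 127.425 / 0.7205 ≈ 176.86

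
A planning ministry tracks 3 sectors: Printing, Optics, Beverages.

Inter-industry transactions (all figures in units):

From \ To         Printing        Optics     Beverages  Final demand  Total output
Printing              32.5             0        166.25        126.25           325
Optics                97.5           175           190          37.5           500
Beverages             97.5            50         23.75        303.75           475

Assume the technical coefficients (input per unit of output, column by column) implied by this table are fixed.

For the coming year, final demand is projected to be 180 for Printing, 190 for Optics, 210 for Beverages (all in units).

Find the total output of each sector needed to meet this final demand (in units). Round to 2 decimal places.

Technical coefficients a_ij = z_ij / X_j:
  a_11 = 32.5/325 = 0.10, a_21 = 97.5/325 = 0.30, a_31 = 97.5/325 = 0.30
  a_12 = 0/500 = 0.00, a_22 = 175/500 = 0.35, a_32 = 50/500 = 0.10
  a_13 = 166.25/475 = 0.35, a_23 = 190/475 = 0.40, a_33 = 23.75/475 = 0.05
I − A =
  [   0.90     0.00    -0.35]
  [  -0.30     0.65    -0.40]
  [  -0.30    -0.10     0.95]
Cofactors of I−A, C_ij = (−1)^(i+j)·(minor ij) (rows/columns in the sector order above):
  C_11 = (0.65)(0.95) − (-0.40)(-0.10) = 0.5775
  C_12 = −[(-0.30)(0.95) − (-0.40)(-0.30)] = 0.4050
  C_13 = (-0.30)(-0.10) − (0.65)(-0.30) = 0.2250
  C_21 = −[(0.00)(0.95) − (-0.35)(-0.10)] = 0.0350
  C_22 = (0.90)(0.95) − (-0.35)(-0.30) = 0.7500
  C_23 = −[(0.90)(-0.10) − (0.00)(-0.30)] = 0.0900
  C_31 = (0.00)(-0.40) − (-0.35)(0.65) = 0.2275
  C_32 = −[(0.90)(-0.40) − (-0.35)(-0.30)] = 0.4650
  C_33 = (0.90)(0.65) − (0.00)(-0.30) = 0.5850
det(I−A) = Σ_j (I−A)_1j·C_1j = (0.90)(0.5775) + (0.00)(0.4050) + (-0.35)(0.2250) = 0.4410
adj(I−A) = Cᵀ =
  [ 0.5775   0.0350   0.2275]
  [ 0.4050   0.7500   0.4650]
  [ 0.2250   0.0900   0.5850]
(I − A)⁻¹ = adj(I−A) / det(I−A) ≈
  [   1.3095     0.0794     0.5159]
  [   0.9184     1.7007     1.0544]
  [   0.5102     0.2041     1.3265]
x = (I − A)⁻¹ d = adj(I−A)·d / det(I−A), with det(I−A) = 0.4410:
  x_1 = (0.5775·180 + 0.0350·190 + 0.2275·210) / 0.4410 = 158.375 / 0.4410 ≈ 359.13
  x_2 = (0.4050·180 + 0.7500·190 + 0.4650·210) / 0.4410 = 313.05 / 0.4410 ≈ 709.86
  x_3 = (0.2250·180 + 0.0900·190 + 0.5850·210) / 0.4410 = 180.45 / 0.4410 ≈ 409.18

x_1 = 359.13, x_2 = 709.86, x_3 = 409.18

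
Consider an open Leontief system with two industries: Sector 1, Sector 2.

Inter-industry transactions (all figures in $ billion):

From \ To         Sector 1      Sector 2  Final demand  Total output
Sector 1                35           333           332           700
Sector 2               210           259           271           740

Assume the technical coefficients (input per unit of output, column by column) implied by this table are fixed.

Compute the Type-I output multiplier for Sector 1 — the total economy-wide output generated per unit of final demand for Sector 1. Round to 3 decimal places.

m_1 = 1.969

Technical coefficients a_ij = z_ij / X_j:
  a_11 = 35/700 = 0.05, a_21 = 210/700 = 0.30
  a_12 = 333/740 = 0.45, a_22 = 259/740 = 0.35
I − A =
  [   0.95    -0.45]
  [  -0.30     0.65]
det(I−A) = (0.95)(0.65) − (-0.45)(-0.30) = 0.4825
adj(I−A) = [[0.65, 0.45], [0.30, 0.95]]
(I − A)⁻¹ = adj(I−A) / det(I−A) ≈
  [   1.3472     0.9326]
  [   0.6218     1.9689]
The output multiplier for sector j is the column-j sum of the Leontief inverse (I − A)⁻¹ = adj(I−A) / det(I−A).
Column 1 of adj(I−A): (0.65, 0.30); det(I−A) = 0.4825.
m_1 = (0.65 + 0.30) / 0.4825 = 0.95 / 0.4825 ≈ 1.969.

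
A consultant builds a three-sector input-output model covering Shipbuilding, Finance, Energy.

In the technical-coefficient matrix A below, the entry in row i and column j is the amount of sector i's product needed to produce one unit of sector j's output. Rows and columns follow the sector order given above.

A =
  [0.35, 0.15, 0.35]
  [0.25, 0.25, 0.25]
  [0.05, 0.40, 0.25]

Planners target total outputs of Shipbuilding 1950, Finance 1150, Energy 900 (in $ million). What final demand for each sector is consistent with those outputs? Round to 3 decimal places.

I − A =
  [   0.65    -0.15    -0.35]
  [  -0.25     0.75    -0.25]
  [  -0.05    -0.40     0.75]
d = (I − A) x:
  d_1 = (+0.65)·1950 + (-0.15)·1150 + (-0.35)·900 = 780.000
  d_2 = (-0.25)·1950 + (+0.75)·1150 + (-0.25)·900 = 150.000
  d_3 = (-0.05)·1950 + (-0.40)·1150 + (+0.75)·900 = 117.500

d_1 = 780.000, d_2 = 150.000, d_3 = 117.500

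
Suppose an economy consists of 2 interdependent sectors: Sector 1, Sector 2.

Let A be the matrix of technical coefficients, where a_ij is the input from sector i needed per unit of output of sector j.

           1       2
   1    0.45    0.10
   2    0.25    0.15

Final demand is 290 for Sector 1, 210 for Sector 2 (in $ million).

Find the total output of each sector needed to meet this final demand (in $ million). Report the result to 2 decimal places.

x_1 = 604.52, x_2 = 424.86

I − A =
  [   0.55    -0.10]
  [  -0.25     0.85]
det(I−A) = (0.55)(0.85) − (-0.10)(-0.25) = 0.4425
adj(I−A) = [[0.85, 0.10], [0.25, 0.55]]
(I − A)⁻¹ = adj(I−A) / det(I−A) ≈
  [   1.9209     0.2260]
  [   0.5650     1.2429]
x = (I − A)⁻¹ d = adj(I−A)·d / det(I−A), with det(I−A) = 0.4425:
  x_1 = (0.85·290 + 0.10·210) / 0.4425 = 267.50 / 0.4425 ≈ 604.52
  x_2 = (0.25·290 + 0.55·210) / 0.4425 = 188.00 / 0.4425 ≈ 424.86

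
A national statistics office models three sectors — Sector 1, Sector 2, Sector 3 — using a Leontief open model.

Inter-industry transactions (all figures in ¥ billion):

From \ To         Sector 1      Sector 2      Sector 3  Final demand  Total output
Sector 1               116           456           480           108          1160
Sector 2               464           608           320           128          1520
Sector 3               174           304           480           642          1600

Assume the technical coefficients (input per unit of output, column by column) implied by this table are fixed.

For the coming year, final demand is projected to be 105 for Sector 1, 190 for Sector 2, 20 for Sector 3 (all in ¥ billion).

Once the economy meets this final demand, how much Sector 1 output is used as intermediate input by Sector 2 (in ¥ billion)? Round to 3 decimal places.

z_12 = 226.818

Technical coefficients a_ij = z_ij / X_j:
  a_11 = 116/1160 = 0.10, a_21 = 464/1160 = 0.40, a_31 = 174/1160 = 0.15
  a_12 = 456/1520 = 0.30, a_22 = 608/1520 = 0.40, a_32 = 304/1520 = 0.20
  a_13 = 480/1600 = 0.30, a_23 = 320/1600 = 0.20, a_33 = 480/1600 = 0.30
I − A =
  [   0.90    -0.30    -0.30]
  [  -0.40     0.60    -0.20]
  [  -0.15    -0.20     0.70]
Cofactors of I−A, C_ij = (−1)^(i+j)·(minor ij) (rows/columns in the sector order above):
  C_11 = (0.60)(0.70) − (-0.20)(-0.20) = 0.3800
  C_12 = −[(-0.40)(0.70) − (-0.20)(-0.15)] = 0.3100
  C_13 = (-0.40)(-0.20) − (0.60)(-0.15) = 0.1700
  C_21 = −[(-0.30)(0.70) − (-0.30)(-0.20)] = 0.2700
  C_22 = (0.90)(0.70) − (-0.30)(-0.15) = 0.5850
  C_23 = −[(0.90)(-0.20) − (-0.30)(-0.15)] = 0.2250
  C_31 = (-0.30)(-0.20) − (-0.30)(0.60) = 0.2400
  C_32 = −[(0.90)(-0.20) − (-0.30)(-0.40)] = 0.3000
  C_33 = (0.90)(0.60) − (-0.30)(-0.40) = 0.4200
det(I−A) = Σ_j (I−A)_1j·C_1j = (0.90)(0.3800) + (-0.30)(0.3100) + (-0.30)(0.1700) = 0.1980
adj(I−A) = Cᵀ =
  [ 0.3800   0.2700   0.2400]
  [ 0.3100   0.5850   0.3000]
  [ 0.1700   0.2250   0.4200]
(I − A)⁻¹ = adj(I−A) / det(I−A) ≈
  [   1.9192     1.3636     1.2121]
  [   1.5657     2.9545     1.5152]
  [   0.8586     1.1364     2.1212]
First solve x = (I − A)⁻¹ d = adj(I−A)·d / det(I−A); in particular x_2 = (0.3100·105 + 0.5850·190 + 0.3000·20) / 0.1980 = 149.70 / 0.1980 ≈ 756.06061.
Intermediate flow from 1 to 2: z_12 = a_12 · x_2 = 0.30 × 149.70 / 0.1980 = 44.91 / 0.1980 ≈ 226.818.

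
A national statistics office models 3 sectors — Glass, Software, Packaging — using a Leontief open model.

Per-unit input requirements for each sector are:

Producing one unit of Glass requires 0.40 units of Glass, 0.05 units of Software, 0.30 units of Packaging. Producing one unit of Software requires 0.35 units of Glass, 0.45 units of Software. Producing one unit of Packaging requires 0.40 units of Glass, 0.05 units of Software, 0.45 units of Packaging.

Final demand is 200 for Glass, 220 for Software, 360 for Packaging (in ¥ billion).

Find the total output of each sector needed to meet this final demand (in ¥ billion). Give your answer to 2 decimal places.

I − A =
  [   0.60    -0.35    -0.40]
  [  -0.05     0.55    -0.05]
  [  -0.30     0.00     0.55]
Cofactors of I−A, C_ij = (−1)^(i+j)·(minor ij) (rows/columns in the sector order above):
  C_11 = (0.55)(0.55) − (-0.05)(0.00) = 0.3025
  C_12 = −[(-0.05)(0.55) − (-0.05)(-0.30)] = 0.0425
  C_13 = (-0.05)(0.00) − (0.55)(-0.30) = 0.1650
  C_21 = −[(-0.35)(0.55) − (-0.40)(0.00)] = 0.1925
  C_22 = (0.60)(0.55) − (-0.40)(-0.30) = 0.2100
  C_23 = −[(0.60)(0.00) − (-0.35)(-0.30)] = 0.1050
  C_31 = (-0.35)(-0.05) − (-0.40)(0.55) = 0.2375
  C_32 = −[(0.60)(-0.05) − (-0.40)(-0.05)] = 0.0500
  C_33 = (0.60)(0.55) − (-0.35)(-0.05) = 0.3125
det(I−A) = Σ_j (I−A)_1j·C_1j = (0.60)(0.3025) + (-0.35)(0.0425) + (-0.40)(0.1650) = 0.100625
adj(I−A) = Cᵀ =
  [ 0.3025   0.1925   0.2375]
  [ 0.0425   0.2100   0.0500]
  [ 0.1650   0.1050   0.3125]
(I − A)⁻¹ = adj(I−A) / det(I−A) ≈
  [   3.0062     1.9130     2.3602]
  [   0.4224     2.0870     0.4969]
  [   1.6398     1.0435     3.1056]
x = (I − A)⁻¹ d = adj(I−A)·d / det(I−A), with det(I−A) = 0.100625:
  x_G = (0.3025·200 + 0.1925·220 + 0.2375·360) / 0.100625 = 188.35 / 0.100625 ≈ 1871.80
  x_S = (0.0425·200 + 0.2100·220 + 0.0500·360) / 0.100625 = 72.70 / 0.100625 ≈ 722.48
  x_P = (0.1650·200 + 0.1050·220 + 0.3125·360) / 0.100625 = 168.60 / 0.100625 ≈ 1675.53

x_G = 1871.80, x_S = 722.48, x_P = 1675.53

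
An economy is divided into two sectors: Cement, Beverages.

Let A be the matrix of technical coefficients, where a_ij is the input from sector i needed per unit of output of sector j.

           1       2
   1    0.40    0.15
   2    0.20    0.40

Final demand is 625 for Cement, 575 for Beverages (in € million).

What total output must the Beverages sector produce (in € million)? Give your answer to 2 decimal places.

I − A =
  [   0.60    -0.15]
  [  -0.20     0.60]
det(I−A) = (0.60)(0.60) − (-0.15)(-0.20) = 0.3300
adj(I−A) = [[0.60, 0.15], [0.20, 0.60]]
(I − A)⁻¹ = adj(I−A) / det(I−A) ≈
  [   1.8182     0.4545]
  [   0.6061     1.8182]
x = (I − A)⁻¹ d = adj(I−A)·d / det(I−A), with det(I−A) = 0.3300:
  x_1 = (0.60·625 + 0.15·575) / 0.3300 = 461.25 / 0.3300 ≈ 1397.73
  x_2 = (0.20·625 + 0.60·575) / 0.3300 = 470.00 / 0.3300 ≈ 1424.24

x_2 = 1424.24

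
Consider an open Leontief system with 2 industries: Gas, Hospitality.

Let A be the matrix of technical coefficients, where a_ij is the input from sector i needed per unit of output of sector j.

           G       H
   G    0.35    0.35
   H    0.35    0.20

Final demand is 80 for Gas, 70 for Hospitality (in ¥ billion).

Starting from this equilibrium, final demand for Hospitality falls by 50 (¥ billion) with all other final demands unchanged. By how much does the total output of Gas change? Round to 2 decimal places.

Δx_G = -44.03

I − A =
  [   0.65    -0.35]
  [  -0.35     0.80]
det(I−A) = (0.65)(0.80) − (-0.35)(-0.35) = 0.3975
adj(I−A) = [[0.80, 0.35], [0.35, 0.65]]
(I − A)⁻¹ = adj(I−A) / det(I−A) ≈
  [   2.0126     0.8805]
  [   0.8805     1.6352]
Δx = (I − A)⁻¹ Δd with Δd having -50 in the Hospitality component and 0 elsewhere.
So Δx_G = L_GH · (-50), where L_GH = adj(I−A)_GH / det(I−A) = 0.35 / 0.3975.
Δx_G = 0.35 × (-50) / 0.3975 = -17.50 / 0.3975 ≈ -44.03.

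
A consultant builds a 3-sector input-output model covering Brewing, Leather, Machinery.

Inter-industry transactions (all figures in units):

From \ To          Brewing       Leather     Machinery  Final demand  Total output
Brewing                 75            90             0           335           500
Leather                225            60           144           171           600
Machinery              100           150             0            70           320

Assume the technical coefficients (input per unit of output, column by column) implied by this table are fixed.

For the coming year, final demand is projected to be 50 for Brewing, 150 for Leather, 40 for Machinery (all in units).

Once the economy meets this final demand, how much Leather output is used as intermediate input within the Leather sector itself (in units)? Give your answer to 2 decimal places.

z_22 = 28.86

Technical coefficients a_ij = z_ij / X_j:
  a_11 = 75/500 = 0.15, a_21 = 225/500 = 0.45, a_31 = 100/500 = 0.20
  a_12 = 90/600 = 0.15, a_22 = 60/600 = 0.10, a_32 = 150/600 = 0.25
  a_13 = 0/320 = 0.00, a_23 = 144/320 = 0.45, a_33 = 0/320 = 0.00
I − A =
  [   0.85    -0.15     0.00]
  [  -0.45     0.90    -0.45]
  [  -0.20    -0.25     1.00]
Cofactors of I−A, C_ij = (−1)^(i+j)·(minor ij) (rows/columns in the sector order above):
  C_11 = (0.90)(1.00) − (-0.45)(-0.25) = 0.7875
  C_12 = −[(-0.45)(1.00) − (-0.45)(-0.20)] = 0.5400
  C_13 = (-0.45)(-0.25) − (0.90)(-0.20) = 0.2925
  C_21 = −[(-0.15)(1.00) − (0.00)(-0.25)] = 0.1500
  C_22 = (0.85)(1.00) − (0.00)(-0.20) = 0.8500
  C_23 = −[(0.85)(-0.25) − (-0.15)(-0.20)] = 0.2425
  C_31 = (-0.15)(-0.45) − (0.00)(0.90) = 0.0675
  C_32 = −[(0.85)(-0.45) − (0.00)(-0.45)] = 0.3825
  C_33 = (0.85)(0.90) − (-0.15)(-0.45) = 0.6975
det(I−A) = Σ_j (I−A)_1j·C_1j = (0.85)(0.7875) + (-0.15)(0.5400) + (0.00)(0.2925) = 0.588375
adj(I−A) = Cᵀ =
  [ 0.7875   0.1500   0.0675]
  [ 0.5400   0.8500   0.3825]
  [ 0.2925   0.2425   0.6975]
(I − A)⁻¹ = adj(I−A) / det(I−A) ≈
  [   1.3384     0.2549     0.1147]
  [   0.9178     1.4447     0.6501]
  [   0.4971     0.4122     1.1855]
First solve x = (I − A)⁻¹ d = adj(I−A)·d / det(I−A); in particular x_2 = (0.5400·50 + 0.8500·150 + 0.3825·40) / 0.588375 = 169.80 / 0.588375 ≈ 288.5915.
Intermediate flow from 2 to 2: z_22 = a_22 · x_2 = 0.10 × 169.80 / 0.588375 = 16.98 / 0.588375 ≈ 28.86.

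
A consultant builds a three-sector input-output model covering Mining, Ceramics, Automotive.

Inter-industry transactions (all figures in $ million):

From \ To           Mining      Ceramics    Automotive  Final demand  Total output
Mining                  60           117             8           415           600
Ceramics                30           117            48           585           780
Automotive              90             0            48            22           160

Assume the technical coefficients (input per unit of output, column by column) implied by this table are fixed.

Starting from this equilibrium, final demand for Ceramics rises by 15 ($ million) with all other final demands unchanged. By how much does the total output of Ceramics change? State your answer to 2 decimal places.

Δx_2 = 18.06

Technical coefficients a_ij = z_ij / X_j:
  a_11 = 60/600 = 0.10, a_21 = 30/600 = 0.05, a_31 = 90/600 = 0.15
  a_12 = 117/780 = 0.15, a_22 = 117/780 = 0.15, a_32 = 0/780 = 0.00
  a_13 = 8/160 = 0.05, a_23 = 48/160 = 0.30, a_33 = 48/160 = 0.30
I − A =
  [   0.90    -0.15    -0.05]
  [  -0.05     0.85    -0.30]
  [  -0.15     0.00     0.70]
Cofactors of I−A, C_ij = (−1)^(i+j)·(minor ij) (rows/columns in the sector order above):
  C_11 = (0.85)(0.70) − (-0.30)(0.00) = 0.5950
  C_12 = −[(-0.05)(0.70) − (-0.30)(-0.15)] = 0.0800
  C_13 = (-0.05)(0.00) − (0.85)(-0.15) = 0.1275
  C_21 = −[(-0.15)(0.70) − (-0.05)(0.00)] = 0.1050
  C_22 = (0.90)(0.70) − (-0.05)(-0.15) = 0.6225
  C_23 = −[(0.90)(0.00) − (-0.15)(-0.15)] = 0.0225
  C_31 = (-0.15)(-0.30) − (-0.05)(0.85) = 0.0875
  C_32 = −[(0.90)(-0.30) − (-0.05)(-0.05)] = 0.2725
  C_33 = (0.90)(0.85) − (-0.15)(-0.05) = 0.7575
det(I−A) = Σ_j (I−A)_1j·C_1j = (0.90)(0.5950) + (-0.15)(0.0800) + (-0.05)(0.1275) = 0.517125
adj(I−A) = Cᵀ =
  [ 0.5950   0.1050   0.0875]
  [ 0.0800   0.6225   0.2725]
  [ 0.1275   0.0225   0.7575]
(I − A)⁻¹ = adj(I−A) / det(I−A) ≈
  [   1.1506     0.2030     0.1692]
  [   0.1547     1.2038     0.5270]
  [   0.2466     0.0435     1.4648]
Δx = (I − A)⁻¹ Δd with Δd having +15 in the Ceramics component and 0 elsewhere.
So Δx_2 = L_22 · (+15), where L_22 = adj(I−A)_22 / det(I−A) = 0.6225 / 0.517125.
Δx_2 = 0.6225 × (+15) / 0.517125 = 9.3375 / 0.517125 ≈ 18.06.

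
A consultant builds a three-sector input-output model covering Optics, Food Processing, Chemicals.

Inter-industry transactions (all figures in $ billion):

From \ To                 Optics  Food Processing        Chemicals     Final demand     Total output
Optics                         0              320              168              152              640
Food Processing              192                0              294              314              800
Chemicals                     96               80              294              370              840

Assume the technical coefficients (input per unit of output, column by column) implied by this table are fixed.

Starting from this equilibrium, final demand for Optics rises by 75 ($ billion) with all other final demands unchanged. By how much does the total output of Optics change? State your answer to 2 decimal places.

Technical coefficients a_ij = z_ij / X_j:
  a_11 = 0/640 = 0.00, a_21 = 192/640 = 0.30, a_31 = 96/640 = 0.15
  a_12 = 320/800 = 0.40, a_22 = 0/800 = 0.00, a_32 = 80/800 = 0.10
  a_13 = 168/840 = 0.20, a_23 = 294/840 = 0.35, a_33 = 294/840 = 0.35
I − A =
  [   1.00    -0.40    -0.20]
  [  -0.30     1.00    -0.35]
  [  -0.15    -0.10     0.65]
Cofactors of I−A, C_ij = (−1)^(i+j)·(minor ij) (rows/columns in the sector order above):
  C_11 = (1.00)(0.65) − (-0.35)(-0.10) = 0.6150
  C_12 = −[(-0.30)(0.65) − (-0.35)(-0.15)] = 0.2475
  C_13 = (-0.30)(-0.10) − (1.00)(-0.15) = 0.1800
  C_21 = −[(-0.40)(0.65) − (-0.20)(-0.10)] = 0.2800
  C_22 = (1.00)(0.65) − (-0.20)(-0.15) = 0.6200
  C_23 = −[(1.00)(-0.10) − (-0.40)(-0.15)] = 0.1600
  C_31 = (-0.40)(-0.35) − (-0.20)(1.00) = 0.3400
  C_32 = −[(1.00)(-0.35) − (-0.20)(-0.30)] = 0.4100
  C_33 = (1.00)(1.00) − (-0.40)(-0.30) = 0.8800
det(I−A) = Σ_j (I−A)_1j·C_1j = (1.00)(0.6150) + (-0.40)(0.2475) + (-0.20)(0.1800) = 0.4800
adj(I−A) = Cᵀ =
  [ 0.6150   0.2800   0.3400]
  [ 0.2475   0.6200   0.4100]
  [ 0.1800   0.1600   0.8800]
(I − A)⁻¹ = adj(I−A) / det(I−A) ≈
  [   1.2813     0.5833     0.7083]
  [   0.5156     1.2917     0.8542]
  [   0.3750     0.3333     1.8333]
Δx = (I − A)⁻¹ Δd with Δd having +75 in the Optics component and 0 elsewhere.
So Δx_1 = L_11 · (+75), where L_11 = adj(I−A)_11 / det(I−A) = 0.6150 / 0.4800.
Δx_1 = 0.6150 × (+75) / 0.4800 = 46.125 / 0.4800 ≈ 96.09.

Δx_1 = 96.09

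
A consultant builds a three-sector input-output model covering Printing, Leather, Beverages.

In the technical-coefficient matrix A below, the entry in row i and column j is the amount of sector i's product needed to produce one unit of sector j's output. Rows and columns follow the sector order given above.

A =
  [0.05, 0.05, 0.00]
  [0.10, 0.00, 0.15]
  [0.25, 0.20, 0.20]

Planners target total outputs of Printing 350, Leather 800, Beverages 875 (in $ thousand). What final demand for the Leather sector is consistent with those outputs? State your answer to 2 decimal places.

d_2 = 633.75

I − A =
  [   0.95    -0.05     0.00]
  [  -0.10     1.00    -0.15]
  [  -0.25    -0.20     0.80]
d = (I − A) x:
  d_1 = (+0.95)·350 + (-0.05)·800 + (+0.00)·875 = 292.50
  d_2 = (-0.10)·350 + (+1.00)·800 + (-0.15)·875 = 633.75
  d_3 = (-0.25)·350 + (-0.20)·800 + (+0.80)·875 = 452.50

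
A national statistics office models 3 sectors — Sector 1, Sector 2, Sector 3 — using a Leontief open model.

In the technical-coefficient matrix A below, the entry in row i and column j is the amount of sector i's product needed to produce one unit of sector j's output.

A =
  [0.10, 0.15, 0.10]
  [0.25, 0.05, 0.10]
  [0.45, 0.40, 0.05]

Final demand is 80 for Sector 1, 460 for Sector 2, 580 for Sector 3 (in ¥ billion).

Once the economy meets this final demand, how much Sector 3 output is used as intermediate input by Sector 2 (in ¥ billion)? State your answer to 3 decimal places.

z_32 = 271.257

I − A =
  [   0.90    -0.15    -0.10]
  [  -0.25     0.95    -0.10]
  [  -0.45    -0.40     0.95]
Cofactors of I−A, C_ij = (−1)^(i+j)·(minor ij) (rows/columns in the sector order above):
  C_11 = (0.95)(0.95) − (-0.10)(-0.40) = 0.8625
  C_12 = −[(-0.25)(0.95) − (-0.10)(-0.45)] = 0.2825
  C_13 = (-0.25)(-0.40) − (0.95)(-0.45) = 0.5275
  C_21 = −[(-0.15)(0.95) − (-0.10)(-0.40)] = 0.1825
  C_22 = (0.90)(0.95) − (-0.10)(-0.45) = 0.8100
  C_23 = −[(0.90)(-0.40) − (-0.15)(-0.45)] = 0.4275
  C_31 = (-0.15)(-0.10) − (-0.10)(0.95) = 0.1100
  C_32 = −[(0.90)(-0.10) − (-0.10)(-0.25)] = 0.1150
  C_33 = (0.90)(0.95) − (-0.15)(-0.25) = 0.8175
det(I−A) = Σ_j (I−A)_1j·C_1j = (0.90)(0.8625) + (-0.15)(0.2825) + (-0.10)(0.5275) = 0.681125
adj(I−A) = Cᵀ =
  [ 0.8625   0.1825   0.1100]
  [ 0.2825   0.8100   0.1150]
  [ 0.5275   0.4275   0.8175]
(I − A)⁻¹ = adj(I−A) / det(I−A) ≈
  [   1.2663     0.2679     0.1615]
  [   0.4148     1.1892     0.1688]
  [   0.7745     0.6276     1.2002]
First solve x = (I − A)⁻¹ d = adj(I−A)·d / det(I−A); in particular x_2 = (0.2825·80 + 0.8100·460 + 0.1150·580) / 0.681125 = 461.90 / 0.681125 ≈ 678.14278.
Intermediate flow from 3 to 2: z_32 = a_32 · x_2 = 0.40 × 461.90 / 0.681125 = 184.76 / 0.681125 ≈ 271.257.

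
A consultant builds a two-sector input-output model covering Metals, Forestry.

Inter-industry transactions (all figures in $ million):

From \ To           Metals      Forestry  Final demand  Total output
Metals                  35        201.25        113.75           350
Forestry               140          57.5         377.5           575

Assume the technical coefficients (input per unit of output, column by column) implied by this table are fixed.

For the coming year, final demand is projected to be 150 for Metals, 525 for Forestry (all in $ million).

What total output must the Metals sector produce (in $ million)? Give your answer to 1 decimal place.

Technical coefficients a_ij = z_ij / X_j:
  a_MM = 35/350 = 0.10, a_FM = 140/350 = 0.40
  a_MF = 201.25/575 = 0.35, a_FF = 57.5/575 = 0.10
I − A =
  [   0.90    -0.35]
  [  -0.40     0.90]
det(I−A) = (0.90)(0.90) − (-0.35)(-0.40) = 0.6700
adj(I−A) = [[0.90, 0.35], [0.40, 0.90]]
(I − A)⁻¹ = adj(I−A) / det(I−A) ≈
  [   1.3433     0.5224]
  [   0.5970     1.3433]
x = (I − A)⁻¹ d = adj(I−A)·d / det(I−A), with det(I−A) = 0.6700:
  x_M = (0.90·150 + 0.35·525) / 0.6700 = 318.75 / 0.6700 ≈ 475.7
  x_F = (0.40·150 + 0.90·525) / 0.6700 = 532.50 / 0.6700 ≈ 794.8

x_M = 475.7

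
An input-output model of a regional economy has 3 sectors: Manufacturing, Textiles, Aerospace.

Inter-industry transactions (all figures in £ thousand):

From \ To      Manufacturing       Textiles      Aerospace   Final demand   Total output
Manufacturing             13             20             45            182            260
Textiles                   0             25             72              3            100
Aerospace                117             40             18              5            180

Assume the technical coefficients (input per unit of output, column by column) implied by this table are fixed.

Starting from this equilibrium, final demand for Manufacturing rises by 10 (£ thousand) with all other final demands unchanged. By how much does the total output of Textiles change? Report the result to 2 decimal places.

Technical coefficients a_ij = z_ij / X_j:
  a_11 = 13/260 = 0.05, a_21 = 0/260 = 0.00, a_31 = 117/260 = 0.45
  a_12 = 20/100 = 0.20, a_22 = 25/100 = 0.25, a_32 = 40/100 = 0.40
  a_13 = 45/180 = 0.25, a_23 = 72/180 = 0.40, a_33 = 18/180 = 0.10
I − A =
  [   0.95    -0.20    -0.25]
  [   0.00     0.75    -0.40]
  [  -0.45    -0.40     0.90]
Cofactors of I−A, C_ij = (−1)^(i+j)·(minor ij) (rows/columns in the sector order above):
  C_11 = (0.75)(0.90) − (-0.40)(-0.40) = 0.5150
  C_12 = −[(0.00)(0.90) − (-0.40)(-0.45)] = 0.1800
  C_13 = (0.00)(-0.40) − (0.75)(-0.45) = 0.3375
  C_21 = −[(-0.20)(0.90) − (-0.25)(-0.40)] = 0.2800
  C_22 = (0.95)(0.90) − (-0.25)(-0.45) = 0.7425
  C_23 = −[(0.95)(-0.40) − (-0.20)(-0.45)] = 0.4700
  C_31 = (-0.20)(-0.40) − (-0.25)(0.75) = 0.2675
  C_32 = −[(0.95)(-0.40) − (-0.25)(0.00)] = 0.3800
  C_33 = (0.95)(0.75) − (-0.20)(0.00) = 0.7125
det(I−A) = Σ_j (I−A)_1j·C_1j = (0.95)(0.5150) + (-0.20)(0.1800) + (-0.25)(0.3375) = 0.368875
adj(I−A) = Cᵀ =
  [ 0.5150   0.2800   0.2675]
  [ 0.1800   0.7425   0.3800]
  [ 0.3375   0.4700   0.7125]
(I − A)⁻¹ = adj(I−A) / det(I−A) ≈
  [   1.3961     0.7591     0.7252]
  [   0.4880     2.0129     1.0302]
  [   0.9149     1.2741     1.9315]
Δx = (I − A)⁻¹ Δd with Δd having +10 in the Manufacturing component and 0 elsewhere.
So Δx_2 = L_21 · (+10), where L_21 = adj(I−A)_21 / det(I−A) = 0.1800 / 0.368875.
Δx_2 = 0.1800 × (+10) / 0.368875 = 1.80 / 0.368875 ≈ 4.88.

Δx_2 = 4.88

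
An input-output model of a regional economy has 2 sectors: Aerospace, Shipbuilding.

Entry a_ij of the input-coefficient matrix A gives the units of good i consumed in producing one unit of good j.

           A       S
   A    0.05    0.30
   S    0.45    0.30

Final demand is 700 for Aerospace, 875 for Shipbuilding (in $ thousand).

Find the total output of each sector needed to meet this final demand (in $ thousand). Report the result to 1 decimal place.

x_A = 1419.8, x_S = 2162.7

I − A =
  [   0.95    -0.30]
  [  -0.45     0.70]
det(I−A) = (0.95)(0.70) − (-0.30)(-0.45) = 0.5300
adj(I−A) = [[0.70, 0.30], [0.45, 0.95]]
(I − A)⁻¹ = adj(I−A) / det(I−A) ≈
  [   1.3208     0.5660]
  [   0.8491     1.7925]
x = (I − A)⁻¹ d = adj(I−A)·d / det(I−A), with det(I−A) = 0.5300:
  x_A = (0.70·700 + 0.30·875) / 0.5300 = 752.50 / 0.5300 ≈ 1419.8
  x_S = (0.45·700 + 0.95·875) / 0.5300 = 1146.25 / 0.5300 ≈ 2162.7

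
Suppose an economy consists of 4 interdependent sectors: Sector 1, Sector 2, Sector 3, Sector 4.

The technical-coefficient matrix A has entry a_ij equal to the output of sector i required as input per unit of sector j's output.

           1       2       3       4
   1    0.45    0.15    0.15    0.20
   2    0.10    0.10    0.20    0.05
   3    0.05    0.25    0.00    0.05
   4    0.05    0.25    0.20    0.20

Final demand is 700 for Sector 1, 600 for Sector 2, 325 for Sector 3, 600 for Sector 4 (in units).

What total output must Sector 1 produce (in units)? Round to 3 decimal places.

x_1 = 2355.262

I − A =
  [   0.55    -0.15    -0.15    -0.20]
  [  -0.10     0.90    -0.20    -0.05]
  [  -0.05    -0.25     1.00    -0.05]
  [  -0.05    -0.25    -0.20     0.80]
Compute the cofactors C_ij = (−1)^(i+j)·(3×3 minor ij) of I−A; the adjugate is their transpose:
adj(I−A) = Cᵀ =
  [ 0.653500   0.210375   0.177625   0.187625]
  [ 0.090500   0.416125   0.107875   0.055375]
  [ 0.059500   0.123250   0.362750   0.045250]
  [ 0.084000   0.174000   0.135500   0.440500]
det(I−A) = Σ_j (I−A)_1j·C_1j = (0.55)(0.653500) + (-0.15)(0.090500) + (-0.15)(0.059500) + (-0.20)(0.084000) = 0.320125
(I − A)⁻¹ = adj(I−A) / det(I−A) ≈
  [   2.0414     0.6572     0.5549     0.5861]
  [   0.2827     1.2999     0.3370     0.1730]
  [   0.1859     0.3850     1.1332     0.1414]
  [   0.2624     0.5435     0.4233     1.3760]
x = (I − A)⁻¹ d = adj(I−A)·d / det(I−A), with det(I−A) = 0.320125:
  x_1 = (0.653500·700 + 0.210375·600 + 0.177625·325 + 0.187625·600) / 0.320125 = 753.978125 / 0.320125 ≈ 2355.262
  x_2 = (0.090500·700 + 0.416125·600 + 0.107875·325 + 0.055375·600) / 0.320125 = 381.309375 / 0.320125 ≈ 1191.127
  x_3 = (0.059500·700 + 0.123250·600 + 0.362750·325 + 0.045250·600) / 0.320125 = 260.64375 / 0.320125 ≈ 814.194
  x_4 = (0.084000·700 + 0.174000·600 + 0.135500·325 + 0.440500·600) / 0.320125 = 471.5375 / 0.320125 ≈ 1472.979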